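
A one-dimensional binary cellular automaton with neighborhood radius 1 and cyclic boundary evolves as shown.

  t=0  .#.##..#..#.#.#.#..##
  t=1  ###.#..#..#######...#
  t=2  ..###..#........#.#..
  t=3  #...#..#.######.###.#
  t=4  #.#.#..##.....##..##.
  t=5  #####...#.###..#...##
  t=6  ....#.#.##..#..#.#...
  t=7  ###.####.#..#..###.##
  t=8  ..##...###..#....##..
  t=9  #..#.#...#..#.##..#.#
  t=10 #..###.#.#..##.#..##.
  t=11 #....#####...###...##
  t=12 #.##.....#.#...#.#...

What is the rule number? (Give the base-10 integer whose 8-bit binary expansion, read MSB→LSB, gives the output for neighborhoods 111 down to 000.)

  nb ###: next=.  (t=1,i=0, bit7=0)
  nb ##.: next=#  (t=0,i=4, bit6=1)
  nb #.#: next=#  (t=0,i=0, bit5=1)
  nb #..: next=.  (t=0,i=5, bit4=0)
  nb .##: next=.  (t=0,i=3, bit3=0)
  nb .#.: next=#  (t=0,i=1, bit2=1)
  nb ..#: next=.  (t=0,i=6, bit1=0)
  nb ...: next=#  (t=1,i=18, bit0=1)
  bits 01100101 = 101

101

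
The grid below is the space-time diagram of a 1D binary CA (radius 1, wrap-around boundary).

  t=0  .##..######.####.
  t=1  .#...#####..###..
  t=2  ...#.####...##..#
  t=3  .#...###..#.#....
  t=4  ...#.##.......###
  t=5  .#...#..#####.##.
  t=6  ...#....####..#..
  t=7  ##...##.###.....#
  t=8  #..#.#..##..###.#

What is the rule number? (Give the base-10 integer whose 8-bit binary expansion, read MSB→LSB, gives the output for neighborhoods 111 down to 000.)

  ###|#  b7=1 t=0,i=6
  ##.|.  b6=0 t=0,i=2
  #.#|.  b5=0 t=0,i=11
  #..|.  b4=0 t=0,i=3
  .##|#  b3=1 t=0,i=1
  .#.|.  b2=0 t=1,i=1
  ..#|.  b1=0 t=0,i=0
  ...|#  b0=1 t=1,i=3
  bits 10001001 = 137

137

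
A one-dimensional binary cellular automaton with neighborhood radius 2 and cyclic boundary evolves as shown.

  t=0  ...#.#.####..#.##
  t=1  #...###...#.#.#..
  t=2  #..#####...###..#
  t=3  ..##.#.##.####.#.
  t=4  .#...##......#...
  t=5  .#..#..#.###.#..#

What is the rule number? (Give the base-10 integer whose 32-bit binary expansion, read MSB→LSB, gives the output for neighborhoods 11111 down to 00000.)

2972470427

  [31] ##### => #  t=2,i=5
  [30] ####. => .  t=0,i=9
  [29] ###.# => #  t=3,i=13
  [28] ###.. => #  t=0,i=10
  [27] ##.## => .  t=3,i=9
  [26] ##.#. => .  t=3,i=4
  [25] ##..# => .  t=0,i=11
  [24] ##... => #  t=0,i=0
  [23] #.### => .  t=0,i=7
  [22] #.##. => .  t=0,i=15
  [21] #.#.# => #  t=0,i=5
  [20] #.#.. => .  t=1,i=14
  [19] #..## => #  t=2,i=2
  [18] #..#. => #  t=0,i=12
  [17] #...# => .  t=0,i=1
  [16] #.... => .  t=4,i=8
  [15] .#### => .  t=0,i=8
  [14] .###. => #  t=1,i=5
  [13] .##.# => .  t=3,i=3
  [12] .##.. => .  t=0,i=16
  [11] .#.## => #  t=0,i=6
  [10] .#.#. => #  t=0,i=4
  [9] .#..# => .  t=1,i=15
  [8] .#... => .  t=1,i=1
  [7] ..### => #  t=1,i=4
  [6] ..##. => .  t=2,i=16
  [5] ..#.# => .  t=0,i=3
  [4] ..#.. => #  t=1,i=0
  [3] ...## => #  t=1,i=3
  [2] ...#. => .  t=0,i=2
  [1] ....# => #  t=4,i=11
  [0] ..... => #  t=4,i=9
  bits 10110001001011000100110010011011 = 2972470427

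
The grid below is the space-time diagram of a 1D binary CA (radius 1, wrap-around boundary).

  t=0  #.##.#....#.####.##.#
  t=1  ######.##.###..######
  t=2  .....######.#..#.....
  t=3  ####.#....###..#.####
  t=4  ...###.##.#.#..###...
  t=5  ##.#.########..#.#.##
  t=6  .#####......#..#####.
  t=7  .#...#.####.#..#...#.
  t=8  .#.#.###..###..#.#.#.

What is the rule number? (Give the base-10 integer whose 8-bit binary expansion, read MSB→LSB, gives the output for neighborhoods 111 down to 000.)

109

  ### -> .   bit 7 = 0  t=0,i=13
  ##. -> #   bit 6 = 1  t=0,i=0
  #.# -> #   bit 5 = 1  t=0,i=1
  #.. -> .   bit 4 = 0  t=0,i=6
  .## -> #   bit 3 = 1  t=0,i=2
  .#. -> #   bit 2 = 1  t=0,i=5
  ..# -> .   bit 1 = 0  t=0,i=9
  ... -> #   bit 0 = 1  t=0,i=7
  bits 01101101 = 109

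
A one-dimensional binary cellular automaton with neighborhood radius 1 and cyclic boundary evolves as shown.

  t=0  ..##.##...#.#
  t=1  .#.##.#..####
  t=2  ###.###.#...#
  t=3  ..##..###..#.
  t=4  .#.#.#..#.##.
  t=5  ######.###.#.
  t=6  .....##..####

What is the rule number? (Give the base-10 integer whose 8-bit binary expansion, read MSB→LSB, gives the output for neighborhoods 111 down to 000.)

  [7] ### => .  t=1,i=10
  [6] ##. => #  t=0,i=3
  [5] #.# => #  t=0,i=4
  [4] #.. => .  t=0,i=0
  [3] .## => .  t=0,i=2
  [2] .#. => #  t=0,i=10
  [1] ..# => #  t=0,i=1
  [0] ... => .  t=0,i=8
  bits 01100110 = 102

102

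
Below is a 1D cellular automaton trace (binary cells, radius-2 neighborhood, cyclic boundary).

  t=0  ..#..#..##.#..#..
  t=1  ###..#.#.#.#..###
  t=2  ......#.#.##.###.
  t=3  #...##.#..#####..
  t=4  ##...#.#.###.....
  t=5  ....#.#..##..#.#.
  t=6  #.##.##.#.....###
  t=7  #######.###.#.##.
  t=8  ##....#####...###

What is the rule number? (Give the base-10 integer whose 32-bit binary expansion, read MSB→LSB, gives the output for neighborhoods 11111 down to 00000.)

  nb #####: next=.  (t=1,i=0, bit31=0)
  nb ####.: next=.  (t=1,i=1, bit30=0)
  nb ###.#: next=#  (t=6,i=0, bit29=1)
  nb ###..: next=.  (t=1,i=2, bit28=0)
  nb ##.##: next=#  (t=2,i=12, bit27=1)
  nb ##.#.: next=.  (t=0,i=10, bit26=0)
  nb ##..#: next=.  (t=1,i=3, bit25=0)
  nb ##...: next=.  (t=2,i=16, bit24=0)
  nb #.###: next=#  (t=2,i=13, bit23=1)
  nb #.##.: next=#  (t=2,i=10, bit22=1)
  nb #.#.#: next=.  (t=1,i=7, bit21=0)
  nb #.#..: next=#  (t=0,i=11, bit20=1)
  nb #..##: next=#  (t=0,i=7, bit19=1)
  nb #..#.: next=.  (t=0,i=4, bit18=0)
  nb #...#: next=.  (t=3,i=2, bit17=0)
  nb #....: next=#  (t=0,i=16, bit16=1)
  nb .####: next=#  (t=1,i=15, bit15=1)
  nb .###.: next=#  (t=2,i=14, bit14=1)
  nb .##.#: next=#  (t=0,i=9, bit13=1)
  nb .##..: next=.  (t=4,i=1, bit12=0)
  nb .#.##: next=.  (t=2,i=9, bit11=0)
  nb .#.#.: next=#  (t=1,i=6, bit10=1)
  nb .#..#: next=.  (t=0,i=3, bit9=0)
  nb .#...: next=#  (t=0,i=15, bit8=1)
  nb ..###: next=#  (t=1,i=14, bit7=1)
  nb ..##.: next=.  (t=0,i=8, bit6=0)
  nb ..#.#: next=.  (t=1,i=5, bit5=0)
  nb ..#..: next=#  (t=0,i=2, bit4=1)
  nb ...##: next=.  (t=3,i=3, bit3=0)
  nb ...#.: next=#  (t=0,i=1, bit2=1)
  nb ....#: next=#  (t=0,i=0, bit1=1)
  nb .....: next=.  (t=2,i=1, bit0=0)
  bits 00101000110110011110010110010110 = 685368726

685368726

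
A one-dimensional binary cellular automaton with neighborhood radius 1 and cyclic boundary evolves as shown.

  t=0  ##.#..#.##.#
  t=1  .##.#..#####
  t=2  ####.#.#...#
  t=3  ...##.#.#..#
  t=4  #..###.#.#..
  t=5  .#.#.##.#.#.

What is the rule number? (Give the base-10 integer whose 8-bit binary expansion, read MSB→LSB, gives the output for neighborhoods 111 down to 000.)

  nb ###: next=.  (t=0,i=0, bit7=0)
  nb ##.: next=#  (t=0,i=1, bit6=1)
  nb #.#: next=#  (t=0,i=2, bit5=1)
  nb #..: next=#  (t=0,i=4, bit4=1)
  nb .##: next=#  (t=0,i=8, bit3=1)
  nb .#.: next=.  (t=0,i=3, bit2=0)
  nb ..#: next=.  (t=0,i=5, bit1=0)
  nb ...: next=.  (t=2,i=9, bit0=0)
  bits 01111000 = 120

120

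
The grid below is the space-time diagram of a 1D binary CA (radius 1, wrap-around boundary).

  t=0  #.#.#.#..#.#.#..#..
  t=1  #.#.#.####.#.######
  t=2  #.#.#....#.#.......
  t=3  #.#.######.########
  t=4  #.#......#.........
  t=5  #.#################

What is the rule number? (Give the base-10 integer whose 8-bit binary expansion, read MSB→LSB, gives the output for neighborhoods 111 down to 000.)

  ###|.  b7=0 t=1,i=7
  ##.|#  b6=1 t=1,i=0
  #.#|.  b5=0 t=0,i=1
  #..|#  b4=1 t=0,i=7
  .##|.  b3=0 t=1,i=6
  .#.|#  b2=1 t=0,i=0
  ..#|#  b1=1 t=0,i=8
  ...|#  b0=1 t=2,i=6
  bits 01010111 = 87

87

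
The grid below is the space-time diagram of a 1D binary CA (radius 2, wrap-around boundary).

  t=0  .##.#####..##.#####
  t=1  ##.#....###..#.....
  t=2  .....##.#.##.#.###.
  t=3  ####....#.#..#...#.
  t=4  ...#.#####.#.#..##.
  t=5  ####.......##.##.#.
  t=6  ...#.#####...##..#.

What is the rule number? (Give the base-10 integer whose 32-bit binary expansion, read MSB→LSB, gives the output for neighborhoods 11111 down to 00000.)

443094711

  nb #####: next=.  (t=0,i=6, bit31=0)
  nb ####.: next=.  (t=0,i=7, bit30=0)
  nb ###.#: next=.  (t=0,i=18, bit29=0)
  nb ###..: next=#  (t=0,i=8, bit28=1)
  nb ##.##: next=#  (t=0,i=0, bit27=1)
  nb ##.#.: next=.  (t=1,i=2, bit26=0)
  nb ##..#: next=#  (t=0,i=9, bit25=1)
  nb ##...: next=.  (t=2,i=18, bit24=0)
  nb #.###: next=.  (t=0,i=4, bit23=0)
  nb #.##.: next=#  (t=0,i=1, bit22=1)
  nb #.#.#: next=#  (t=2,i=8, bit21=1)
  nb #.#..: next=.  (t=1,i=3, bit20=0)
  nb #..##: next=#  (t=0,i=10, bit19=1)
  nb #..#.: next=.  (t=1,i=12, bit18=0)
  nb #...#: next=.  (t=3,i=15, bit17=0)
  nb #....: next=#  (t=1,i=5, bit16=1)
  nb .####: next=.  (t=0,i=5, bit15=0)
  nb .###.: next=.  (t=1,i=9, bit14=0)
  nb .##.#: next=.  (t=0,i=2, bit13=0)
  nb .##..: next=#  (t=4,i=17, bit12=1)
  nb .#.##: next=.  (t=2,i=9, bit11=0)
  nb .#.#.: next=#  (t=3,i=9, bit10=1)
  nb .#..#: next=#  (t=3,i=11, bit9=1)
  nb .#...: next=.  (t=1,i=4, bit8=0)
  nb ..###: next=#  (t=1,i=8, bit7=1)
  nb ..##.: next=.  (t=0,i=11, bit6=0)
  nb ..#.#: next=#  (t=3,i=8, bit5=1)
  nb ..#..: next=#  (t=1,i=13, bit4=1)
  nb ...##: next=.  (t=1,i=7, bit3=0)
  nb ...#.: next=#  (t=3,i=7, bit2=1)
  nb ....#: next=#  (t=1,i=6, bit1=1)
  nb .....: next=#  (t=1,i=16, bit0=1)
  bits 00011010011010010001011010110111 = 443094711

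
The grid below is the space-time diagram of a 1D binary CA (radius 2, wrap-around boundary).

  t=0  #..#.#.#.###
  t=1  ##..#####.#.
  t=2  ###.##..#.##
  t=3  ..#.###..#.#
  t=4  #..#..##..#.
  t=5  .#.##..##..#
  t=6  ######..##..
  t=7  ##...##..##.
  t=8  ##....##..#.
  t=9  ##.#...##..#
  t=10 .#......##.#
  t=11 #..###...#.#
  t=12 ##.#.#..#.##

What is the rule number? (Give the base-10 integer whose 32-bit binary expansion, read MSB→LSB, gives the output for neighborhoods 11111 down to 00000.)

  nb #####: next=.  (t=1,i=6, bit31=0)
  nb ####.: next=.  (t=0,i=11, bit30=0)
  nb ###.#: next=#  (t=1,i=8, bit29=1)
  nb ###..: next=#  (t=0,i=0, bit28=1)
  nb ##.##: next=.  (t=2,i=3, bit27=0)
  nb ##.#.: next=.  (t=1,i=9, bit26=0)
  nb ##..#: next=#  (t=0,i=1, bit25=1)
  nb ##...: next=.  (t=7,i=2, bit24=0)
  nb #.###: next=.  (t=0,i=9, bit23=0)
  nb #.##.: next=#  (t=1,i=0, bit22=1)
  nb #.#.#: next=#  (t=0,i=5, bit21=1)
  nb #.#..: next=.  (t=3,i=11, bit20=0)
  nb #..##: next=.  (t=1,i=3, bit19=0)
  nb #..#.: next=.  (t=0,i=2, bit18=0)
  nb #...#: next=.  (t=7,i=3, bit17=0)
  nb #....: next=#  (t=8,i=3, bit16=1)
  nb .####: next=#  (t=0,i=10, bit15=1)
  nb .###.: next=.  (t=3,i=5, bit14=0)
  nb .##.#: next=#  (t=7,i=10, bit13=1)
  nb .##..: next=#  (t=1,i=1, bit12=1)
  nb .#.##: next=#  (t=0,i=8, bit11=1)
  nb .#.#.: next=#  (t=0,i=4, bit10=1)
  nb .#..#: next=#  (t=3,i=0, bit9=1)
  nb .#...: next=.  (t=9,i=4, bit8=0)
  nb ..###: next=#  (t=1,i=4, bit7=1)
  nb ..##.: next=.  (t=4,i=6, bit6=0)
  nb ..#.#: next=.  (t=0,i=3, bit5=0)
  nb ..#..: next=#  (t=4,i=3, bit4=1)
  nb ...##: next=.  (t=7,i=4, bit3=0)
  nb ...#.: next=#  (t=11,i=8, bit2=1)
  nb ....#: next=.  (t=8,i=4, bit1=0)
  nb .....: next=#  (t=10,i=4, bit0=1)
  bits 00110010011000011011111010010101 = 845266581

845266581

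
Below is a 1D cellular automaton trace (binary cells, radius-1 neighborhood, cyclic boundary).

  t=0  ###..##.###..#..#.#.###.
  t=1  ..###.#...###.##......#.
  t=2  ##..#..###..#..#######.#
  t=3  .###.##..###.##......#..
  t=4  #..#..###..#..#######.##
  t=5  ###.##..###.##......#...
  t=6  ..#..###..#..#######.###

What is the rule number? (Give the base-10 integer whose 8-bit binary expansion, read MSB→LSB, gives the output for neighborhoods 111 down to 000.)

83

  ### -> .   bit 7 = 0  t=0,i=1
  ##. -> #   bit 6 = 1  t=0,i=2
  #.# -> .   bit 5 = 0  t=0,i=7
  #.. -> #   bit 4 = 1  t=0,i=3
  .## -> .   bit 3 = 0  t=0,i=0
  .#. -> .   bit 2 = 0  t=0,i=13
  ..# -> #   bit 1 = 1  t=0,i=4
  ... -> #   bit 0 = 1  t=1,i=0
  bits 01010011 = 83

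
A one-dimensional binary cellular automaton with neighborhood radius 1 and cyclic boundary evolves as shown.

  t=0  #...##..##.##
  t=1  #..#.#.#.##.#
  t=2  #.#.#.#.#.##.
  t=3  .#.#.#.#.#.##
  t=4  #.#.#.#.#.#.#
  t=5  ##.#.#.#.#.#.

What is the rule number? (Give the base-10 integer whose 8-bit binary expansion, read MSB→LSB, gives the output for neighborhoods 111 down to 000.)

  ### -> #   bit 7 = 1  t=0,i=12
  ##. -> #   bit 6 = 1  t=0,i=0
  #.# -> #   bit 5 = 1  t=0,i=10
  #.. -> .   bit 4 = 0  t=0,i=1
  .## -> .   bit 3 = 0  t=0,i=4
  .#. -> .   bit 2 = 0  t=1,i=3
  ..# -> #   bit 1 = 1  t=0,i=3
  ... -> .   bit 0 = 0  t=0,i=2
  bits 11100010 = 226

226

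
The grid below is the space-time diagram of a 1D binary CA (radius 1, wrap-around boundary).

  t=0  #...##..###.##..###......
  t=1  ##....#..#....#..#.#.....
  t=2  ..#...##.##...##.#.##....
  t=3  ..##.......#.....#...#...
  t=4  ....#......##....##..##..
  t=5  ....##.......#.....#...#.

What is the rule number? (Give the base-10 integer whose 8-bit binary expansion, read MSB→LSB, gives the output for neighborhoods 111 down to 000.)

148

  ###|#  b7=1 t=0,i=9
  ##.|.  b6=0 t=0,i=5
  #.#|.  b5=0 t=0,i=11
  #..|#  b4=1 t=0,i=1
  .##|.  b3=0 t=0,i=4
  .#.|#  b2=1 t=0,i=0
  ..#|.  b1=0 t=0,i=3
  ...|.  b0=0 t=0,i=2
  bits 10010100 = 148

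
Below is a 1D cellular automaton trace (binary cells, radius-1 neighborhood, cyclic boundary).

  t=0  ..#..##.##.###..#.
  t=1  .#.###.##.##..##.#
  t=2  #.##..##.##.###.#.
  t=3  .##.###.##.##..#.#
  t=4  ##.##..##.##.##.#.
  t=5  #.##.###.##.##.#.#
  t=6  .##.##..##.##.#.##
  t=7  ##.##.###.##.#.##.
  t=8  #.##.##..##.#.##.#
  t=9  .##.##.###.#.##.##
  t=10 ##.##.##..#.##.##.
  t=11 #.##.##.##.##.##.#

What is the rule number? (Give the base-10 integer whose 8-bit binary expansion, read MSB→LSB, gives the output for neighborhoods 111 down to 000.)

58

  ###|.  b7=0 t=0,i=12
  ##.|.  b6=0 t=0,i=6
  #.#|#  b5=1 t=0,i=7
  #..|#  b4=1 t=0,i=3
  .##|#  b3=1 t=0,i=5
  .#.|.  b2=0 t=0,i=2
  ..#|#  b1=1 t=0,i=1
  ...|.  b0=0 t=0,i=0
  bits 00111010 = 58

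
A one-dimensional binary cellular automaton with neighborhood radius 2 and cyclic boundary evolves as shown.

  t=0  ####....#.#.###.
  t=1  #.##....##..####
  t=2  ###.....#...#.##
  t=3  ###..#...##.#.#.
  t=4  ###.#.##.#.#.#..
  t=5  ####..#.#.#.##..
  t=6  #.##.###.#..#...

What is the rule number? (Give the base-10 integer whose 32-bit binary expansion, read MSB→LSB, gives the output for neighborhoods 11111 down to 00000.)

4241901025

  #####|#  b31=1 t=1,i=14
  ####.|#  b30=1 t=0,i=2
  ###.#|#  b29=1 t=0,i=14
  ###..|#  b28=1 t=0,i=3
  ##.##|#  b27=1 t=0,i=15
  ##.#.|#  b26=1 t=3,i=11
  ##..#|.  b25=0 t=1,i=10
  ##...|.  b24=0 t=0,i=4
  #.###|#  b23=1 t=0,i=0
  #.##.|#  b22=1 t=1,i=2
  #.#.#|.  b21=0 t=0,i=10
  #.#..|#  b20=1 t=4,i=13
  #..##|.  b19=0 t=1,i=11
  #..#.|#  b18=1 t=3,i=4
  #...#|#  b17=1 t=2,i=10
  #....|.  b16=0 t=0,i=5
  .####|.  b15=0 t=0,i=1
  .###.|#  b14=1 t=0,i=13
  .##.#|.  b13=0 t=3,i=10
  .##..|.  b12=0 t=1,i=3
  .#.##|.  b11=0 t=0,i=11
  .#.#.|#  b10=1 t=0,i=9
  .#..#|.  b9=0 t=4,i=14
  .#...|#  b8=1 t=2,i=9
  ..###|#  b7=1 t=1,i=12
  ..##.|#  b6=1 t=1,i=8
  ..#.#|#  b5=1 t=0,i=8
  ..#..|.  b4=0 t=2,i=8
  ...##|.  b3=0 t=1,i=7
  ...#.|.  b2=0 t=0,i=7
  ....#|.  b1=0 t=0,i=6
  .....|#  b0=1 t=2,i=5
  bits 11111100110101100100010111100001 = 4241901025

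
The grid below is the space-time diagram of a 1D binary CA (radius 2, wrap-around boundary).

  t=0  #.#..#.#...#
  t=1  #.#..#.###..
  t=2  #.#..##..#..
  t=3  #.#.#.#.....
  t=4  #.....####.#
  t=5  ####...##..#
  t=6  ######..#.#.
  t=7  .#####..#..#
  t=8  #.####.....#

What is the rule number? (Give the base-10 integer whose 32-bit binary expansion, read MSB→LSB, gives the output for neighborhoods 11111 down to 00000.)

3512449317

  nb #####: next=#  (t=5,i=1, bit31=1)
  nb ####.: next=#  (t=4,i=8, bit30=1)
  nb ###.#: next=.  (t=4,i=9, bit29=0)
  nb ###..: next=#  (t=1,i=9, bit28=1)
  nb ##.##: next=.  (t=4,i=10, bit27=0)
  nb ##.#.: next=.  (t=0,i=1, bit26=0)
  nb ##..#: next=.  (t=1,i=10, bit25=0)
  nb ##...: next=#  (t=4,i=1, bit24=1)
  nb #.###: next=.  (t=1,i=7, bit23=0)
  nb #.##.: next=#  (t=4,i=11, bit22=1)
  nb #.#.#: next=.  (t=3,i=2, bit21=0)
  nb #.#..: next=#  (t=0,i=2, bit20=1)
  nb #..##: next=#  (t=2,i=4, bit19=1)
  nb #..#.: next=.  (t=0,i=4, bit18=0)
  nb #...#: next=#  (t=0,i=9, bit17=1)
  nb #....: next=#  (t=3,i=8, bit16=1)
  nb .####: next=#  (t=4,i=7, bit15=1)
  nb .###.: next=.  (t=1,i=8, bit14=0)
  nb .##.#: next=#  (t=0,i=0, bit13=1)
  nb .##..: next=#  (t=2,i=6, bit12=1)
  nb .#.##: next=#  (t=1,i=6, bit11=1)
  nb .#.#.: next=.  (t=0,i=6, bit10=0)
  nb .#..#: next=.  (t=0,i=3, bit9=0)
  nb .#...: next=#  (t=0,i=8, bit8=1)
  nb ..###: next=.  (t=4,i=6, bit7=0)
  nb ..##.: next=.  (t=0,i=11, bit6=0)
  nb ..#.#: next=#  (t=0,i=5, bit5=1)
  nb ..#..: next=.  (t=2,i=9, bit4=0)
  nb ...##: next=.  (t=0,i=10, bit3=0)
  nb ...#.: next=#  (t=3,i=11, bit2=1)
  nb ....#: next=.  (t=3,i=10, bit1=0)
  nb .....: next=#  (t=3,i=9, bit0=1)
  bits 11010001010110111011100100100101 = 3512449317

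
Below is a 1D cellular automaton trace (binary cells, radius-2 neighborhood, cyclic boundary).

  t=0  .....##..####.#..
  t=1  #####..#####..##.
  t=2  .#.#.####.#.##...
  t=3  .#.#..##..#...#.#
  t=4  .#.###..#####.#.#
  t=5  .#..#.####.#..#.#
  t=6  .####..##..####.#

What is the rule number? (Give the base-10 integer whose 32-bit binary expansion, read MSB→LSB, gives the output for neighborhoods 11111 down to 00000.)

1128186811

  #####|.  b31=0 t=1,i=2
  ####.|#  b30=1 t=0,i=11
  ###.#|.  b29=0 t=0,i=12
  ###..|.  b28=0 t=1,i=4
  ##.##|.  b27=0 t=1,i=16
  ##.#.|.  b26=0 t=0,i=13
  ##..#|#  b25=1 t=0,i=7
  ##...|#  b24=1 t=2,i=14
  #.###|.  b23=0 t=1,i=0
  #.##.|.  b22=0 t=2,i=12
  #.#.#|#  b21=1 t=2,i=3
  #.#..|#  b20=1 t=0,i=14
  #..##|#  b19=1 t=0,i=8
  #..#.|#  b18=1 t=3,i=9
  #...#|#  b17=1 t=3,i=12
  #....|.  b16=0 t=0,i=16
  .####|#  b15=1 t=0,i=10
  .###.|#  b14=1 t=4,i=4
  .##.#|.  b13=0 t=1,i=15
  .##..|.  b12=0 t=0,i=6
  .#.##|.  b11=0 t=2,i=4
  .#.#.|.  b10=0 t=2,i=2
  .#..#|#  b9=1 t=3,i=4
  .#...|#  b8=1 t=0,i=15
  ..###|#  b7=1 t=0,i=9
  ..##.|.  b6=0 t=0,i=5
  ..#.#|#  b5=1 t=2,i=1
  ..#..|#  b4=1 t=3,i=10
  ...##|#  b3=1 t=0,i=4
  ...#.|.  b2=0 t=2,i=0
  ....#|#  b1=1 t=0,i=3
  .....|#  b0=1 t=0,i=0
  bits 01000011001111101100001110111011 = 1128186811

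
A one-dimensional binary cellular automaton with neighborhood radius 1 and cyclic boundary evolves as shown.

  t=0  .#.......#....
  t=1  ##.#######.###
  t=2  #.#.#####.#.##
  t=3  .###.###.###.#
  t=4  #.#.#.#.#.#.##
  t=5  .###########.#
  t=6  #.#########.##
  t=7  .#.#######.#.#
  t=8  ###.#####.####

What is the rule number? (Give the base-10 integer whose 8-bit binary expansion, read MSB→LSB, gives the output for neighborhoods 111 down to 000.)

167

  nb ###: next=#  (t=1,i=0, bit7=1)
  nb ##.: next=.  (t=1,i=1, bit6=0)
  nb #.#: next=#  (t=1,i=2, bit5=1)
  nb #..: next=.  (t=0,i=2, bit4=0)
  nb .##: next=.  (t=1,i=3, bit3=0)
  nb .#.: next=#  (t=0,i=1, bit2=1)
  nb ..#: next=#  (t=0,i=0, bit1=1)
  nb ...: next=#  (t=0,i=3, bit0=1)
  bits 10100111 = 167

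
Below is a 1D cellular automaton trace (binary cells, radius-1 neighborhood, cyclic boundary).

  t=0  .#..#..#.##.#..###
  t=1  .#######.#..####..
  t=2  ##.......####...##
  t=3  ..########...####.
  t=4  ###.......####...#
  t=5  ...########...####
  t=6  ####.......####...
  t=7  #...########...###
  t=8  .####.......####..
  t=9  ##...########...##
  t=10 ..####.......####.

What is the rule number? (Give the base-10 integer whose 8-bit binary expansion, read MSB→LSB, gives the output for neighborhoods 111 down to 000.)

31

  ### -> .   bit 7 = 0  t=0,i=16
  ##. -> .   bit 6 = 0  t=0,i=10
  #.# -> .   bit 5 = 0  t=0,i=0
  #.. -> #   bit 4 = 1  t=0,i=2
  .## -> #   bit 3 = 1  t=0,i=9
  .#. -> #   bit 2 = 1  t=0,i=1
  ..# -> #   bit 1 = 1  t=0,i=3
  ... -> #   bit 0 = 1  t=1,i=17
  bits 00011111 = 31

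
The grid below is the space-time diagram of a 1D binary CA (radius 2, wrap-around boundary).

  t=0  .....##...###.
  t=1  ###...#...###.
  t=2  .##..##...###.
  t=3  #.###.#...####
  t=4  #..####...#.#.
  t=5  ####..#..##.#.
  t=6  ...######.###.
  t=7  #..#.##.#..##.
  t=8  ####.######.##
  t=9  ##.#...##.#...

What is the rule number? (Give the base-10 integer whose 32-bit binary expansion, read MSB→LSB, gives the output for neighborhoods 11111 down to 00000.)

  #####|#  b31=1 t=3,i=12
  ####.|.  b30=0 t=3,i=13
  ###.#|#  b29=1 t=1,i=12
  ###..|#  b28=1 t=0,i=12
  ##.##|.  b27=0 t=1,i=13
  ##.#.|#  b26=1 t=3,i=5
  ##..#|#  b25=1 t=2,i=3
  ##...|.  b24=0 t=0,i=7
  #.###|.  b23=0 t=1,i=0
  #.##.|#  b22=1 t=7,i=5
  #.#.#|#  b21=1 t=4,i=12
  #.#..|#  b20=1 t=3,i=6
  #..##|#  b19=1 t=2,i=0
  #..#.|#  b18=1 t=5,i=5
  #...#|.  b17=0 t=0,i=8
  #....|#  b16=1 t=0,i=0
  .####|.  b15=0 t=3,i=11
  .###.|#  b14=1 t=0,i=11
  .##.#|#  b13=1 t=5,i=10
  .##..|#  b12=1 t=0,i=6
  .#.##|.  b11=0 t=5,i=13
  .#.#.|.  b10=0 t=4,i=11
  .#..#|#  b9=1 t=4,i=1
  .#...|.  b8=0 t=1,i=7
  ..###|#  b7=1 t=0,i=10
  ..##.|.  b6=0 t=0,i=5
  ..#.#|#  b5=1 t=4,i=10
  ..#..|#  b4=1 t=1,i=6
  ...##|.  b3=0 t=0,i=4
  ...#.|#  b2=1 t=1,i=5
  ....#|.  b1=0 t=0,i=3
  .....|#  b0=1 t=0,i=1
  bits 10110110011111010111001010110101 = 3061674677

3061674677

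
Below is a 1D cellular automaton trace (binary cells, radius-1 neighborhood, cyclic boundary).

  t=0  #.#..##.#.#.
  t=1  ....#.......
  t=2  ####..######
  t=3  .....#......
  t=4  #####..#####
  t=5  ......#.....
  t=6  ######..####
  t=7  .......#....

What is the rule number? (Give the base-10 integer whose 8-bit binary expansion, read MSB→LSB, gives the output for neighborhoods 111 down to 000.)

  ###|.  b7=0 t=2,i=0
  ##.|.  b6=0 t=0,i=6
  #.#|.  b5=0 t=0,i=1
  #..|.  b4=0 t=0,i=3
  .##|.  b3=0 t=0,i=5
  .#.|.  b2=0 t=0,i=0
  ..#|#  b1=1 t=0,i=4
  ...|#  b0=1 t=1,i=0
  bits 00000011 = 3

3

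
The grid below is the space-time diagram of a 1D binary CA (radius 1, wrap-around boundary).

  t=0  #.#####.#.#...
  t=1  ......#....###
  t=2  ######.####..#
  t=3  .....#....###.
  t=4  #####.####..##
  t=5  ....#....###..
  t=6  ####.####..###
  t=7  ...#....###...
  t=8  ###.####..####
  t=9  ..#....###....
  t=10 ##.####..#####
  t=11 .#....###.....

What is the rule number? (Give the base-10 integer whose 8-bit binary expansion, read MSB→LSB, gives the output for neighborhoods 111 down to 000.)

  ###|.  b7=0 t=0,i=3
  ##.|#  b6=1 t=0,i=6
  #.#|.  b5=0 t=0,i=1
  #..|#  b4=1 t=0,i=11
  .##|.  b3=0 t=0,i=2
  .#.|.  b2=0 t=0,i=0
  ..#|#  b1=1 t=0,i=13
  ...|#  b0=1 t=0,i=12
  bits 01010011 = 83

83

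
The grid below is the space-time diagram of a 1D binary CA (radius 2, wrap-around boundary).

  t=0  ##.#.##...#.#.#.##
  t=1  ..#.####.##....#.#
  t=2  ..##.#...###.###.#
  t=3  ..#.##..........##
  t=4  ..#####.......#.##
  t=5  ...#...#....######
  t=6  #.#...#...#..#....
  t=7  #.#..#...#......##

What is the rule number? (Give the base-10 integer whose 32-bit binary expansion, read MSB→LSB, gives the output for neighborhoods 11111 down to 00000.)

89167974

  [31] ##### => .  t=4,i=4
  [30] ####. => .  t=0,i=0
  [29] ###.# => .  t=0,i=1
  [28] ###.. => .  t=4,i=6
  [27] ##.## => .  t=1,i=8
  [26] ##.#. => #  t=0,i=2
  [25] ##..# => .  t=3,i=0
  [24] ##... => #  t=0,i=7
  [23] #.### => .  t=0,i=16
  [22] #.##. => #  t=0,i=5
  [21] #.#.# => .  t=0,i=3
  [20] #.#.. => #  t=1,i=17
  [19] #..## => .  t=2,i=1
  [18] #..#. => .  t=1,i=1
  [17] #...# => .  t=0,i=8
  [16] #.... => .  t=1,i=12
  [15] .#### => #  t=0,i=17
  [14] .###. => .  t=2,i=10
  [13] .##.# => .  t=2,i=3
  [12] .##.. => #  t=0,i=6
  [11] .#.## => #  t=0,i=4
  [10] .#.#. => .  t=0,i=11
  [9] .#..# => .  t=1,i=0
  [8] .#... => .  t=2,i=6
  [7] ..### => .  t=2,i=9
  [6] ..##. => #  t=2,i=2
  [5] ..#.# => #  t=0,i=10
  [4] ..#.. => .  t=5,i=3
  [3] ...## => .  t=2,i=8
  [2] ...#. => #  t=0,i=9
  [1] ....# => #  t=1,i=13
  [0] ..... => .  t=3,i=8
  bits 00000101010100001001100001100110 = 89167974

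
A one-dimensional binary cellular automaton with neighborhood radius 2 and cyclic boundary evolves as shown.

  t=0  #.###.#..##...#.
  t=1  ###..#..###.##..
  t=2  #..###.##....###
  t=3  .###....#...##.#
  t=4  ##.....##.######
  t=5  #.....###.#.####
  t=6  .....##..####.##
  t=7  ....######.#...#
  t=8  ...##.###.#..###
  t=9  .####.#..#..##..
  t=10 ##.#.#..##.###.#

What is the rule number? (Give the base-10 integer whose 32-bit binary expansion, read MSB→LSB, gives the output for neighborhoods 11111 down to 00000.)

  #####|#  b31=1 t=4,i=12
  ####.|#  b30=1 t=2,i=15
  ###.#|.  b29=0 t=0,i=4
  ###..|.  b28=0 t=1,i=2
  ##.##|.  b27=0 t=1,i=11
  ##.#.|#  b26=1 t=0,i=5
  ##..#|#  b25=1 t=1,i=3
  ##...|.  b24=0 t=0,i=11
  #.###|#  b23=1 t=0,i=2
  #.##.|.  b22=0 t=1,i=12
  #.#.#|#  b21=1 t=0,i=0
  #.#..|.  b20=0 t=0,i=6
  #..##|#  b19=1 t=0,i=8
  #..#.|#  b18=1 t=1,i=4
  #...#|#  b17=1 t=0,i=12
  #....|.  b16=0 t=2,i=10
  .####|.  b15=0 t=2,i=14
  .###.|.  b14=0 t=0,i=3
  .##.#|#  b13=1 t=3,i=13
  .##..|#  b12=1 t=0,i=10
  .#.##|#  b11=1 t=0,i=1
  .#.#.|.  b10=0 t=0,i=15
  .#..#|.  b9=0 t=0,i=7
  .#...|.  b8=0 t=3,i=9
  ..###|#  b7=1 t=1,i=0
  ..##.|#  b6=1 t=0,i=9
  ..#.#|.  b5=0 t=0,i=14
  ..#..|#  b4=1 t=1,i=5
  ...##|#  b3=1 t=2,i=12
  ...#.|#  b2=1 t=0,i=13
  ....#|.  b1=0 t=2,i=11
  .....|.  b0=0 t=4,i=4
  bits 11000110101011100011100011011100 = 3333306588

3333306588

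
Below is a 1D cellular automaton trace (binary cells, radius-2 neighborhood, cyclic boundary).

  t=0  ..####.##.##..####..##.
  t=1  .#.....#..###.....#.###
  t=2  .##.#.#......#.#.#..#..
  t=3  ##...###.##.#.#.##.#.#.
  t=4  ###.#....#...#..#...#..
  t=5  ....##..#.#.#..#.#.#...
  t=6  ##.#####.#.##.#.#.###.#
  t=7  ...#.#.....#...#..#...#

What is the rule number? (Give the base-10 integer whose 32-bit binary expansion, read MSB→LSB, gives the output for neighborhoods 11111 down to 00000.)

  #####|#  b31=1 t=6,i=5
  ####.|.  b30=0 t=0,i=4
  ###.#|.  b29=0 t=0,i=5
  ###..|.  b28=0 t=0,i=17
  ##.##|.  b27=0 t=0,i=6
  ##.#.|.  b26=0 t=1,i=0
  ##..#|#  b25=1 t=0,i=12
  ##...|#  b24=1 t=0,i=22
  #.###|#  b23=1 t=1,i=20
  #.##.|#  b22=1 t=0,i=7
  #.#.#|.  b21=0 t=2,i=4
  #.#..|#  b20=1 t=1,i=1
  #..##|.  b19=0 t=0,i=13
  #..#.|#  b18=1 t=2,i=19
  #...#|.  b17=0 t=0,i=0
  #....|.  b16=0 t=1,i=3
  .####|.  b15=0 t=0,i=3
  .###.|.  b14=0 t=1,i=11
  .##.#|.  b13=0 t=0,i=8
  .##..|#  b12=1 t=0,i=11
  .#.##|.  b11=0 t=1,i=19
  .#.#.|#  b10=1 t=2,i=5
  .#..#|.  b9=0 t=1,i=8
  .#...|#  b8=1 t=1,i=2
  ..###|.  b7=0 t=0,i=2
  ..##.|#  b6=1 t=0,i=20
  ..#.#|.  b5=0 t=1,i=18
  ..#..|.  b4=0 t=1,i=7
  ...##|#  b3=1 t=0,i=1
  ...#.|#  b2=1 t=1,i=6
  ....#|.  b1=0 t=1,i=5
  .....|#  b0=1 t=1,i=4
  bits 10000011110101000001010101001101 = 2211714381

2211714381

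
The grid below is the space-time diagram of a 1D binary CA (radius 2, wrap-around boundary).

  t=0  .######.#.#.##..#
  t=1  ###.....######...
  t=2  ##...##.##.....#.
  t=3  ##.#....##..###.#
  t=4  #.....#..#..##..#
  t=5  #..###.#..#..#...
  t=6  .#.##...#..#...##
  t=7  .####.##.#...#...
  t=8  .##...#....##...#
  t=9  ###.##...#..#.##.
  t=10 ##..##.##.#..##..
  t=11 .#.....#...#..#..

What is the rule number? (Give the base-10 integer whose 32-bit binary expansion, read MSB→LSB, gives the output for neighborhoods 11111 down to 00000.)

  #####|.  b31=0 t=0,i=3
  ####.|.  b30=0 t=0,i=5
  ###.#|.  b29=0 t=0,i=6
  ###..|.  b28=0 t=1,i=2
  ##.##|.  b27=0 t=2,i=7
  ##.#.|.  b26=0 t=0,i=7
  ##..#|.  b25=0 t=0,i=14
  ##...|.  b24=0 t=1,i=3
  #.###|#  b23=1 t=0,i=1
  #.##.|#  b22=1 t=0,i=12
  #.#.#|#  b21=1 t=0,i=8
  #.#..|.  b20=0 t=3,i=3
  #..##|.  b19=0 t=3,i=11
  #..#.|.  b18=0 t=0,i=15
  #...#|#  b17=1 t=1,i=15
  #....|.  b16=0 t=1,i=4
  .####|#  b15=1 t=0,i=2
  .###.|#  b14=1 t=1,i=1
  .##.#|.  b13=0 t=2,i=6
  .##..|#  b12=1 t=0,i=13
  .#.##|#  b11=1 t=0,i=0
  .#.#.|#  b10=1 t=0,i=9
  .#..#|#  b9=1 t=4,i=7
  .#...|.  b8=0 t=3,i=4
  ..###|#  b7=1 t=1,i=0
  ..##.|.  b6=0 t=2,i=5
  ..#.#|.  b5=0 t=0,i=16
  ..#..|.  b4=0 t=4,i=6
  ...##|.  b3=0 t=1,i=7
  ...#.|#  b2=1 t=2,i=14
  ....#|#  b1=1 t=1,i=6
  .....|#  b0=1 t=1,i=5
  bits 00000000111000101101111010000111 = 14868103

14868103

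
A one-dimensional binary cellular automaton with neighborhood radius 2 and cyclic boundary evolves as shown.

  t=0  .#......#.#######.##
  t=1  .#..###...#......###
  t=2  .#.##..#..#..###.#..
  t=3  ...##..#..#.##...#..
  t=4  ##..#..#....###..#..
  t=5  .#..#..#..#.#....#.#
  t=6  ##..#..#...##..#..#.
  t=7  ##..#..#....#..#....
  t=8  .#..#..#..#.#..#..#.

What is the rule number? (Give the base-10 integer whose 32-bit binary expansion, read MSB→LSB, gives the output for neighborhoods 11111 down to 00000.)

  [31] ##### => .  t=0,i=12
  [30] ####. => .  t=0,i=15
  [29] ###.# => .  t=0,i=16
  [28] ###.. => .  t=1,i=6
  [27] ##.## => #  t=0,i=17
  [26] ##.#. => .  t=0,i=0
  [25] ##..# => .  t=2,i=5
  [24] ##... => #  t=1,i=7
  [23] #.### => #  t=0,i=10
  [22] #.##. => #  t=0,i=18
  [21] #.#.# => .  t=5,i=19
  [20] #.#.. => #  t=0,i=1
  [19] #..## => #  t=1,i=3
  [18] #..#. => .  t=2,i=6
  [17] #...# => .  t=1,i=8
  [16] #.... => .  t=0,i=3
  [15] .#### => .  t=0,i=11
  [14] .###. => .  t=1,i=5
  [13] .##.# => #  t=0,i=19
  [12] .##.. => #  t=2,i=4
  [11] .#.## => .  t=0,i=9
  [10] .#.#. => #  t=5,i=0
  [9] .#..# => .  t=1,i=2
  [8] .#... => .  t=0,i=2
  [7] ..### => #  t=1,i=4
  [6] ..##. => .  t=3,i=3
  [5] ..#.# => .  t=0,i=8
  [4] ..#.. => #  t=1,i=10
  [3] ...## => .  t=1,i=16
  [2] ...#. => .  t=0,i=7
  [1] ....# => #  t=0,i=6
  [0] ..... => #  t=0,i=4
  bits 00001001110110000011010010010011 = 165164179

165164179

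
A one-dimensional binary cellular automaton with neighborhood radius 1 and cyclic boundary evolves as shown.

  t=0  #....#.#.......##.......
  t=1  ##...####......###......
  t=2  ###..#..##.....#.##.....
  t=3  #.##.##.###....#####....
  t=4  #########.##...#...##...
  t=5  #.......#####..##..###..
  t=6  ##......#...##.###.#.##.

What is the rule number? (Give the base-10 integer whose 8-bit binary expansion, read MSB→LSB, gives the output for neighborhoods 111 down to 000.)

124

  [7] ### => .  t=1,i=6
  [6] ##. => #  t=0,i=16
  [5] #.# => #  t=0,i=6
  [4] #.. => #  t=0,i=1
  [3] .## => #  t=0,i=15
  [2] .#. => #  t=0,i=0
  [1] ..# => .  t=0,i=4
  [0] ... => .  t=0,i=2
  bits 01111100 = 124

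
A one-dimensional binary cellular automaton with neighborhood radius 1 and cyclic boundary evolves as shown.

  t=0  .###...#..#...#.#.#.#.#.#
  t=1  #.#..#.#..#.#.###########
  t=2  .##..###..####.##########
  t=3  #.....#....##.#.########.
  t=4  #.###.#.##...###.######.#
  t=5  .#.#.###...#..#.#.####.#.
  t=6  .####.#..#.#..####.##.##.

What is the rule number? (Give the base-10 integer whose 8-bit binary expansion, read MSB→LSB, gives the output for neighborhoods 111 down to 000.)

  ###|#  b7=1 t=0,i=2
  ##.|.  b6=0 t=0,i=3
  #.#|#  b5=1 t=0,i=0
  #..|.  b4=0 t=0,i=4
  .##|.  b3=0 t=0,i=1
  .#.|#  b2=1 t=0,i=7
  ..#|.  b1=0 t=0,i=6
  ...|#  b0=1 t=0,i=5
  bits 10100101 = 165

165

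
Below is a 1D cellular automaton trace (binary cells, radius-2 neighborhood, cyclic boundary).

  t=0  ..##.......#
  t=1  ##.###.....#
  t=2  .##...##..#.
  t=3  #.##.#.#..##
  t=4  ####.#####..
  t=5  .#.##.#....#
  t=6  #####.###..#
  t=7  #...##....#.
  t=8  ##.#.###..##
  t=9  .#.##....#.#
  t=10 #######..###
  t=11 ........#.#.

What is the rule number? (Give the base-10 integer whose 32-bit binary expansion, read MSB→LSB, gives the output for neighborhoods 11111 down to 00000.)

  nb #####: next=.  (t=4,i=7, bit31=0)
  nb ####.: next=.  (t=4,i=2, bit30=0)
  nb ###.#: next=#  (t=1,i=1, bit29=1)
  nb ###..: next=.  (t=1,i=5, bit28=0)
  nb ##.##: next=#  (t=1,i=2, bit27=1)
  nb ##.#.: next=.  (t=3,i=4, bit26=0)
  nb ##..#: next=.  (t=2,i=8, bit25=0)
  nb ##...: next=#  (t=0,i=4, bit24=1)
  nb #.###: next=.  (t=1,i=3, bit23=0)
  nb #.##.: next=#  (t=3,i=2, bit22=1)
  nb #.#.#: next=#  (t=3,i=5, bit21=1)
  nb #.#..: next=#  (t=3,i=7, bit20=1)
  nb #..##: next=#  (t=0,i=1, bit19=1)
  nb #..#.: next=.  (t=2,i=9, bit18=0)
  nb #...#: next=.  (t=2,i=4, bit17=0)
  nb #....: next=#  (t=0,i=5, bit16=1)
  nb .####: next=#  (t=4,i=1, bit15=1)
  nb .###.: next=.  (t=1,i=0, bit14=0)
  nb .##.#: next=#  (t=3,i=3, bit13=1)
  nb .##..: next=#  (t=0,i=3, bit12=1)
  nb .#.##: next=#  (t=5,i=2, bit11=1)
  nb .#.#.: next=#  (t=3,i=6, bit10=1)
  nb .#..#: next=#  (t=0,i=0, bit9=1)
  nb .#...: next=#  (t=5,i=7, bit8=1)
  nb ..###: next=.  (t=1,i=11, bit7=0)
  nb ..##.: next=.  (t=0,i=2, bit6=0)
  nb ..#.#: next=#  (t=5,i=11, bit5=1)
  nb ..#..: next=#  (t=0,i=11, bit4=1)
  nb ...##: next=#  (t=1,i=10, bit3=1)
  nb ...#.: next=.  (t=0,i=10, bit2=0)
  nb ....#: next=.  (t=0,i=9, bit1=0)
  nb .....: next=.  (t=0,i=6, bit0=0)
  bits 00101001011110011011111100111000 = 695844664

695844664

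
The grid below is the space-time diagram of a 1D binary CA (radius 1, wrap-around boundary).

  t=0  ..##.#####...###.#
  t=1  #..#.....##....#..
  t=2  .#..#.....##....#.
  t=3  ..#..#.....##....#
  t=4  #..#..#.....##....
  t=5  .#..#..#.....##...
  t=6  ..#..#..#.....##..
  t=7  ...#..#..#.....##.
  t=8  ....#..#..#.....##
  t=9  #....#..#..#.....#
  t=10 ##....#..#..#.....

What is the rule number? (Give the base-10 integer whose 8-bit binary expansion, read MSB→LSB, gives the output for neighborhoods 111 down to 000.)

80

  nb ###: next=.  (t=0,i=6, bit7=0)
  nb ##.: next=#  (t=0,i=3, bit6=1)
  nb #.#: next=.  (t=0,i=4, bit5=0)
  nb #..: next=#  (t=0,i=0, bit4=1)
  nb .##: next=.  (t=0,i=2, bit3=0)
  nb .#.: next=.  (t=0,i=17, bit2=0)
  nb ..#: next=.  (t=0,i=1, bit1=0)
  nb ...: next=.  (t=0,i=11, bit0=0)
  bits 01010000 = 80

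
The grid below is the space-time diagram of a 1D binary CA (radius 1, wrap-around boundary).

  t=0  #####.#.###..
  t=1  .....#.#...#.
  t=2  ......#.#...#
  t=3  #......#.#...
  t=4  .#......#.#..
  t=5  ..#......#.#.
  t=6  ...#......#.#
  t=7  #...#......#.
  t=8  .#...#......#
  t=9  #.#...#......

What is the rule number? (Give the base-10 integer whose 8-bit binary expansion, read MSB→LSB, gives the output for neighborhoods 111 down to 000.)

  ### -> .   bit 7 = 0  t=0,i=1
  ##. -> .   bit 6 = 0  t=0,i=4
  #.# -> #   bit 5 = 1  t=0,i=5
  #.. -> #   bit 4 = 1  t=0,i=11
  .## -> .   bit 3 = 0  t=0,i=0
  .#. -> .   bit 2 = 0  t=0,i=6
  ..# -> .   bit 1 = 0  t=0,i=12
  ... -> .   bit 0 = 0  t=1,i=0
  bits 00110000 = 48

48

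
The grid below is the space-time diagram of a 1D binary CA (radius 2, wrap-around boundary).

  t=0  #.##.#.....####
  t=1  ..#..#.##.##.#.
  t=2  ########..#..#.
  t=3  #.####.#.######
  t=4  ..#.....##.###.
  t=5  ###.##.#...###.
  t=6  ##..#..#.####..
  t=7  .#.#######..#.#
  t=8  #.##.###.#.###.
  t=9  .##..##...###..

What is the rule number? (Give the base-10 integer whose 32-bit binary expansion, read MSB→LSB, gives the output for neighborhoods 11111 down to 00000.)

2430557885

  [31] ##### => #  t=0,i=13
  [30] ####. => .  t=0,i=14
  [29] ###.# => .  t=0,i=0
  [28] ###.. => #  t=2,i=7
  [27] ##.## => .  t=0,i=1
  [26] ##.#. => .  t=0,i=4
  [25] ##..# => .  t=2,i=8
  [24] ##... => .  t=4,i=14
  [23] #.### => #  t=2,i=0
  [22] #.##. => #  t=0,i=2
  [21] #.#.# => .  t=3,i=7
  [20] #.#.. => #  t=0,i=5
  [19] #..## => #  t=6,i=14
  [18] #..#. => #  t=1,i=4
  [17] #...# => #  t=1,i=0
  [16] #.... => #  t=0,i=7
  [15] .#### => .  t=0,i=12
  [14] .###. => #  t=4,i=12
  [13] .##.# => .  t=0,i=3
  [12] .##.. => #  t=6,i=1
  [11] .#.## => #  t=1,i=6
  [10] .#.#. => #  t=7,i=0
  [9] .#..# => #  t=1,i=3
  [8] .#... => .  t=0,i=6
  [7] ..### => #  t=0,i=11
  [6] ..##. => .  t=4,i=8
  [5] ..#.# => #  t=1,i=5
  [4] ..#.. => #  t=1,i=2
  [3] ...## => #  t=0,i=10
  [2] ...#. => #  t=1,i=1
  [1] ....# => .  t=0,i=9
  [0] ..... => #  t=0,i=8
  bits 10010000110111110101111010111101 = 2430557885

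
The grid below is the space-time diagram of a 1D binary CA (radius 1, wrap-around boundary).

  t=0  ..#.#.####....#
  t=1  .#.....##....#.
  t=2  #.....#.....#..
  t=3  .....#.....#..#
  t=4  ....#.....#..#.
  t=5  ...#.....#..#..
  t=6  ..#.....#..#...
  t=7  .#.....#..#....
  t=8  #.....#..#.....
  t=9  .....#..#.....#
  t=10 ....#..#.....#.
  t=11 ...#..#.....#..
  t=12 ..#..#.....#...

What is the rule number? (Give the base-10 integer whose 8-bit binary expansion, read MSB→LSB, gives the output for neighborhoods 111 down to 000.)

  ### -> #   bit 7 = 1  t=0,i=7
  ##. -> .   bit 6 = 0  t=0,i=9
  #.# -> .   bit 5 = 0  t=0,i=3
  #.. -> .   bit 4 = 0  t=0,i=0
  .## -> .   bit 3 = 0  t=0,i=6
  .#. -> .   bit 2 = 0  t=0,i=2
  ..# -> #   bit 1 = 1  t=0,i=1
  ... -> .   bit 0 = 0  t=0,i=11
  bits 10000010 = 130

130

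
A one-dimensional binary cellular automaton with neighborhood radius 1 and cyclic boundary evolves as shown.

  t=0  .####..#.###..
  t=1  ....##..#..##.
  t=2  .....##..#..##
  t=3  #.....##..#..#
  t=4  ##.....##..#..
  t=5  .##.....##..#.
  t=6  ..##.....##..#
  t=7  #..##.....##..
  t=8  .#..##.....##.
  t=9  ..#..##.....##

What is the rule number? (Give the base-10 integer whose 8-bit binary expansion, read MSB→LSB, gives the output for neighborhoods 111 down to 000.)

  ###|.  b7=0 t=0,i=2
  ##.|#  b6=1 t=0,i=4
  #.#|#  b5=1 t=0,i=8
  #..|#  b4=1 t=0,i=5
  .##|.  b3=0 t=0,i=1
  .#.|.  b2=0 t=0,i=7
  ..#|.  b1=0 t=0,i=0
  ...|.  b0=0 t=0,i=13
  bits 01110000 = 112

112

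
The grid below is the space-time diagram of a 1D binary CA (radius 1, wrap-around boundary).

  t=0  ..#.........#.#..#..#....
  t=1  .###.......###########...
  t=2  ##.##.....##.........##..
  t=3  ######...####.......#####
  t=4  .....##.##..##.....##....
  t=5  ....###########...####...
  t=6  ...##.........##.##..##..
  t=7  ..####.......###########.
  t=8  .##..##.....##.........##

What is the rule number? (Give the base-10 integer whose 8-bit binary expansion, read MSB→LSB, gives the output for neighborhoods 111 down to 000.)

126

  [7] ### => .  t=1,i=2
  [6] ##. => #  t=1,i=3
  [5] #.# => #  t=0,i=13
  [4] #.. => #  t=0,i=3
  [3] .## => #  t=1,i=1
  [2] .#. => #  t=0,i=2
  [1] ..# => #  t=0,i=1
  [0] ... => .  t=0,i=0
  bits 01111110 = 126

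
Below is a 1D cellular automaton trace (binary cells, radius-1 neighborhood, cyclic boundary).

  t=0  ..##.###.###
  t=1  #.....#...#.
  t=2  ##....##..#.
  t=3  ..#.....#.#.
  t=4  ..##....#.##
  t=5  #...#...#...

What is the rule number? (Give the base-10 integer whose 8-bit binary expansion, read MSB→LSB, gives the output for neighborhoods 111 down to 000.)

  ###|#  b7=1 t=0,i=6
  ##.|.  b6=0 t=0,i=3
  #.#|.  b5=0 t=0,i=4
  #..|#  b4=1 t=0,i=0
  .##|.  b3=0 t=0,i=2
  .#.|#  b2=1 t=1,i=0
  ..#|.  b1=0 t=0,i=1
  ...|.  b0=0 t=1,i=2
  bits 10010100 = 148

148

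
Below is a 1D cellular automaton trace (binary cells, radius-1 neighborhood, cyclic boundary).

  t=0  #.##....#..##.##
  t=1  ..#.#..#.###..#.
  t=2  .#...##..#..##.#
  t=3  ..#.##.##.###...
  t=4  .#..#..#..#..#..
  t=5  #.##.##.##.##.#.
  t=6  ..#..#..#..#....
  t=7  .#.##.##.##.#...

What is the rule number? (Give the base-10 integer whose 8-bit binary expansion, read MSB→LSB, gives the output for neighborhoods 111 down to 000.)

26

  ###|.  b7=0 t=0,i=15
  ##.|.  b6=0 t=0,i=0
  #.#|.  b5=0 t=0,i=1
  #..|#  b4=1 t=0,i=4
  .##|#  b3=1 t=0,i=2
  .#.|.  b2=0 t=0,i=8
  ..#|#  b1=1 t=0,i=7
  ...|.  b0=0 t=0,i=5
  bits 00011010 = 26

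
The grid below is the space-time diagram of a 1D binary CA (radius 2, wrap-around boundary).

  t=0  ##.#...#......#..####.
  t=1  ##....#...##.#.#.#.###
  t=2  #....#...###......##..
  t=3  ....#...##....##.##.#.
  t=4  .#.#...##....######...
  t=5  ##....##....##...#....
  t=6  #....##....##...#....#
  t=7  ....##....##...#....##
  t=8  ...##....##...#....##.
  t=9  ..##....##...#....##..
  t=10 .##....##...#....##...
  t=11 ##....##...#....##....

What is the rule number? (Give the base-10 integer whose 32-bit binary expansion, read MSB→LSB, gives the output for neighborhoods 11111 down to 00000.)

  nb #####: next=.  (t=1,i=21, bit31=0)
  nb ####.: next=#  (t=0,i=19, bit30=1)
  nb ###.#: next=#  (t=0,i=20, bit29=1)
  nb ###..: next=.  (t=1,i=1, bit28=0)
  nb ##.##: next=#  (t=0,i=21, bit27=1)
  nb ##.#.: next=.  (t=0,i=2, bit26=0)
  nb ##..#: next=#  (t=2,i=20, bit25=1)
  nb ##...: next=.  (t=1,i=2, bit24=0)
  nb #.###: next=#  (t=1,i=19, bit23=1)
  nb #.##.: next=#  (t=0,i=0, bit22=1)
  nb #.#.#: next=.  (t=1,i=13, bit21=0)
  nb #.#..: next=.  (t=0,i=3, bit20=0)
  nb #..##: next=.  (t=0,i=16, bit19=0)
  nb #..#.: next=.  (t=2,i=21, bit18=0)
  nb #...#: next=.  (t=0,i=5, bit17=0)
  nb #....: next=.  (t=0,i=9, bit16=0)
  nb .####: next=.  (t=0,i=18, bit15=0)
  nb .###.: next=.  (t=2,i=10, bit14=0)
  nb .##.#: next=#  (t=0,i=1, bit13=1)
  nb .##..: next=.  (t=2,i=19, bit12=0)
  nb .#.##: next=#  (t=1,i=18, bit11=1)
  nb .#.#.: next=.  (t=1,i=14, bit10=0)
  nb .#..#: next=#  (t=0,i=15, bit9=1)
  nb .#...: next=.  (t=0,i=4, bit8=0)
  nb ..###: next=#  (t=0,i=17, bit7=1)
  nb ..##.: next=#  (t=1,i=10, bit6=1)
  nb ..#.#: next=#  (t=4,i=1, bit5=1)
  nb ..#..: next=.  (t=0,i=7, bit4=0)
  nb ...##: next=#  (t=1,i=9, bit3=1)
  nb ...#.: next=#  (t=0,i=6, bit2=1)
  nb ....#: next=.  (t=0,i=12, bit1=0)
  nb .....: next=#  (t=0,i=10, bit0=1)
  bits 01101010110000000010101011101101 = 1790978797

1790978797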